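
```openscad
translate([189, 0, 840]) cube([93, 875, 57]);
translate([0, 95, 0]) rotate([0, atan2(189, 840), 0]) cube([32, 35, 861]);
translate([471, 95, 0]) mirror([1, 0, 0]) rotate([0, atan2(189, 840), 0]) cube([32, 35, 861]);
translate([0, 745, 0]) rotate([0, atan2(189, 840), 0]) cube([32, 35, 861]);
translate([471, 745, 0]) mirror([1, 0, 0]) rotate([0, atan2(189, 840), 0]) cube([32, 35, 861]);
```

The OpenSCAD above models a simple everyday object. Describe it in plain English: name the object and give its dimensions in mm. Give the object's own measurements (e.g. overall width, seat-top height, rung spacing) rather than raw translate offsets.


A sawhorse. A 93×875×57 mm beam (x, y, z) sits on two A-frame leg pairs. Each pair is two raked legs of 32×35 mm section (35 mm along y) splaying symmetrically in x. Each leg rises 840 mm vertically over 189 mm of horizontal reach and is 861 mm long along its own axis. Every leg's outer bottom edge rests on the floor and its outer top edge meets a bottom edge of the beam — the left legs (tilting toward +x) meet the beam's −x bottom edge, the right legs (their mirror images, tilting toward −x) meet its +x bottom edge — so the leg tops tuck under the beam, the beam's underside is 840 mm above the floor, and the feet are 471 mm apart outside-to-outside with the beam centred between them. The two leg pairs are set in 95 mm from either end of the beam.


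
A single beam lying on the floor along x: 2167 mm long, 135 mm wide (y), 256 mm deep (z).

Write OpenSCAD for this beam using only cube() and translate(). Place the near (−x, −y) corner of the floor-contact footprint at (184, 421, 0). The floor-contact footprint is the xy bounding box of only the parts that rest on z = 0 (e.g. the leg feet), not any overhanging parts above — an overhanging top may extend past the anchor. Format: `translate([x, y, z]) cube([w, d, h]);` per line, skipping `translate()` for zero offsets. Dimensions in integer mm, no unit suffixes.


translate([184, 421, 0]) cube([2167, 135, 256]);


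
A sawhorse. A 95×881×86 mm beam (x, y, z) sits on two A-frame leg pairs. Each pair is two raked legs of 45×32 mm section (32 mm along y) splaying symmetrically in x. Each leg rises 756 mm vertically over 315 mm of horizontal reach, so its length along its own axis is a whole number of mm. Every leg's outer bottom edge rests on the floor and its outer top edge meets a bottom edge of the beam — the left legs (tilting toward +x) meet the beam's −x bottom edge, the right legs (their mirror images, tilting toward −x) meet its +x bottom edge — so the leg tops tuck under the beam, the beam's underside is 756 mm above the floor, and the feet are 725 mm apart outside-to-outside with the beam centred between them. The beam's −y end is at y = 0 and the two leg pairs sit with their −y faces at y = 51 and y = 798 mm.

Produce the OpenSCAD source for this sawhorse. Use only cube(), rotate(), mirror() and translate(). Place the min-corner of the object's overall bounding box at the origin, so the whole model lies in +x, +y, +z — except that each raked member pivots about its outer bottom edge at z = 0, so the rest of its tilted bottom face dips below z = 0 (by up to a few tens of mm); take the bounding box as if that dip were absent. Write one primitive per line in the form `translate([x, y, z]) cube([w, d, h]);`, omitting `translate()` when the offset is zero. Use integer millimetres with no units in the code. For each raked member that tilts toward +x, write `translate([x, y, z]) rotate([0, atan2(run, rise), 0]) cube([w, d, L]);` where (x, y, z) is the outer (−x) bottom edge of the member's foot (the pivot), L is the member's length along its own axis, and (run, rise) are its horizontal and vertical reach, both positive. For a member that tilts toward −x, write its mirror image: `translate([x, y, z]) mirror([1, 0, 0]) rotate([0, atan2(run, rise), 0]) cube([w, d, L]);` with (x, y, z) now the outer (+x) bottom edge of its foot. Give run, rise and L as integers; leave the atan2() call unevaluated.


translate([315, 0, 756]) cube([95, 881, 86]);
translate([0, 51, 0]) rotate([0, atan2(315, 756), 0]) cube([45, 32, 819]);
translate([725, 51, 0]) mirror([1, 0, 0]) rotate([0, atan2(315, 756), 0]) cube([45, 32, 819]);
translate([0, 798, 0]) rotate([0, atan2(315, 756), 0]) cube([45, 32, 819]);
translate([725, 798, 0]) mirror([1, 0, 0]) rotate([0, atan2(315, 756), 0]) cube([45, 32, 819]);


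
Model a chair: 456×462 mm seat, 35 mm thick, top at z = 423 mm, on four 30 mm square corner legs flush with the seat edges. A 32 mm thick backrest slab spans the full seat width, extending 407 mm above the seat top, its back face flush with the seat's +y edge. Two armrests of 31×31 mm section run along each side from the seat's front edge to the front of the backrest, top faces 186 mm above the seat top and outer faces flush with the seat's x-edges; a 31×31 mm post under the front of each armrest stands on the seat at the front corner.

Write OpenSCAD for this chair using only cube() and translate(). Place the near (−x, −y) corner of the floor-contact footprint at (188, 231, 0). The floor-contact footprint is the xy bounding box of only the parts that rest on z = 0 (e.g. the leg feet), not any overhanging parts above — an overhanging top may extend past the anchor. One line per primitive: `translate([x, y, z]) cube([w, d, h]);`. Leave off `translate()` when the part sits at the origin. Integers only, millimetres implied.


translate([188, 231, 388]) cube([456, 462, 35]);
translate([188, 231, 0]) cube([30, 30, 388]);
translate([614, 231, 0]) cube([30, 30, 388]);
translate([188, 663, 0]) cube([30, 30, 388]);
translate([614, 663, 0]) cube([30, 30, 388]);
translate([188, 661, 423]) cube([456, 32, 407]);
translate([188, 231, 578]) cube([31, 430, 31]);
translate([613, 231, 578]) cube([31, 430, 31]);
translate([188, 231, 423]) cube([31, 31, 155]);
translate([613, 231, 423]) cube([31, 31, 155]);


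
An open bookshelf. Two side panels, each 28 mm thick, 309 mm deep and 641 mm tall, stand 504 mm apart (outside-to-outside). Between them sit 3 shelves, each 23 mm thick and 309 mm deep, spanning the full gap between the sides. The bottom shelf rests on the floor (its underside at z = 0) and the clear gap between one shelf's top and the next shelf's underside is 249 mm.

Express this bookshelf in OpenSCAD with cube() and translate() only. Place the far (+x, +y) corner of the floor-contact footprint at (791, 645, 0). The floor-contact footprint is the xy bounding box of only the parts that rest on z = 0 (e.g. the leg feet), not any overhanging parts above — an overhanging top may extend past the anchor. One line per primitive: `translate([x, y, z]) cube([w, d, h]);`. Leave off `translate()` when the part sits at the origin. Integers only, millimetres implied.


translate([287, 336, 0]) cube([28, 309, 641]);
translate([763, 336, 0]) cube([28, 309, 641]);
translate([315, 336, 0]) cube([448, 309, 23]);
translate([315, 336, 272]) cube([448, 309, 23]);
translate([315, 336, 544]) cube([448, 309, 23]);


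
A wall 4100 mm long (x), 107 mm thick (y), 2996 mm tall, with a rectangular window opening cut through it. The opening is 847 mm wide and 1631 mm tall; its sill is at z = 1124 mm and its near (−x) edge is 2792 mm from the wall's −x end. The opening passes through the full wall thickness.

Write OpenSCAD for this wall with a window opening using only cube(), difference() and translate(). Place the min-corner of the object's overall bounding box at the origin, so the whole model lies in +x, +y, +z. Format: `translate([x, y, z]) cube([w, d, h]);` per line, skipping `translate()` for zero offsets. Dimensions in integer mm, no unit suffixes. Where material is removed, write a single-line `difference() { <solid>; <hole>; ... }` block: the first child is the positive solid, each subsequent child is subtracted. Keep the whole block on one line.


difference() { cube([4100, 107, 2996]); translate([2792, 0, 1124]) cube([847, 107, 1631]); }


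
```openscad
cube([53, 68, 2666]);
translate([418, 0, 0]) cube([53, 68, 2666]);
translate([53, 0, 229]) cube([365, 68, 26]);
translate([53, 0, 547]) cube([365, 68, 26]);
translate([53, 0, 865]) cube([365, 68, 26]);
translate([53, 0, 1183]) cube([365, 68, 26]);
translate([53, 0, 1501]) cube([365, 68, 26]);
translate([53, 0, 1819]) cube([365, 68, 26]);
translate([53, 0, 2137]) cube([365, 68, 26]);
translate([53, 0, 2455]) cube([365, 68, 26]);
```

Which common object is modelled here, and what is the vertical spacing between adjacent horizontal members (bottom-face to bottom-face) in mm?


A ladder. The rung spacing is 318 mm.

Two tall 53×68 posts with 8 short bars between them — a ladder. Adjacent rungs sit at z = 229 and z = 547, so the spacing is 547 − 229 = 318 mm.


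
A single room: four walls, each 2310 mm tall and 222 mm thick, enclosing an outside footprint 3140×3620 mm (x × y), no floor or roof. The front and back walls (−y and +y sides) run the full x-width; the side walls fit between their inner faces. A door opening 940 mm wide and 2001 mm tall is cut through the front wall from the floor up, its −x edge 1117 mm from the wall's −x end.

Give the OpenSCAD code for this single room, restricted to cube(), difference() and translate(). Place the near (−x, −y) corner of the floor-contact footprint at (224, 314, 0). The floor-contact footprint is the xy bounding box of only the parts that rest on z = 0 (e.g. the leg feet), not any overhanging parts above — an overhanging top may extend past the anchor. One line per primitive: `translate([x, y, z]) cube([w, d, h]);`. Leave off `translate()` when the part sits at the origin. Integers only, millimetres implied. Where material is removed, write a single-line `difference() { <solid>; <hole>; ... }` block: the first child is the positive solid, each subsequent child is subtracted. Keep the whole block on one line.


difference() { translate([224, 314, 0]) cube([3140, 222, 2310]); translate([1341, 314, 0]) cube([940, 222, 2001]); }
translate([224, 3712, 0]) cube([3140, 222, 2310]);
translate([224, 536, 0]) cube([222, 3176, 2310]);
translate([3142, 536, 0]) cube([222, 3176, 2310]);


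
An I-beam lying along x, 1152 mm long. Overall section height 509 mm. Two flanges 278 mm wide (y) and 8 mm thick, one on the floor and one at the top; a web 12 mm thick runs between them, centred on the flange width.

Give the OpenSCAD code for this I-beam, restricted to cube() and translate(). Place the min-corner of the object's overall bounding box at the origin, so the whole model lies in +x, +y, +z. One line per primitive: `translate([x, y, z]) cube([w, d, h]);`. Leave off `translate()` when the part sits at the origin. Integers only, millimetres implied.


cube([1152, 278, 8]);
translate([0, 133, 8]) cube([1152, 12, 493]);
translate([0, 0, 501]) cube([1152, 278, 8]);


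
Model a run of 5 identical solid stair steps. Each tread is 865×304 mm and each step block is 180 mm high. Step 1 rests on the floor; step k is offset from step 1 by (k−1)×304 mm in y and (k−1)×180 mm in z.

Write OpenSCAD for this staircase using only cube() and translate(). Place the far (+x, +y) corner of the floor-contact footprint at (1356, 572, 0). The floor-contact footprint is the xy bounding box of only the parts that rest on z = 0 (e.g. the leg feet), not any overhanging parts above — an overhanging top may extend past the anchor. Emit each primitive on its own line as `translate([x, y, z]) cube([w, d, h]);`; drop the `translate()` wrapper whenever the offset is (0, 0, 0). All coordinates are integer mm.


translate([491, 268, 0]) cube([865, 304, 180]);
translate([491, 572, 180]) cube([865, 304, 180]);
translate([491, 876, 360]) cube([865, 304, 180]);
translate([491, 1180, 540]) cube([865, 304, 180]);
translate([491, 1484, 720]) cube([865, 304, 180]);


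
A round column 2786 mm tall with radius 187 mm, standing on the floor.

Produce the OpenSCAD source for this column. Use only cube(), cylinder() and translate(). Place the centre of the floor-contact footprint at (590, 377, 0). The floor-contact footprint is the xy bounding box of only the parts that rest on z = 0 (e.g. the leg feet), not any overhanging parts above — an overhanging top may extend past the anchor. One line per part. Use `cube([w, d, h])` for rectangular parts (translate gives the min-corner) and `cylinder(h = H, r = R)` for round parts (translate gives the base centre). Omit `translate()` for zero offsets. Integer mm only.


translate([590, 377, 0]) cylinder(h = 2786, r = 187);


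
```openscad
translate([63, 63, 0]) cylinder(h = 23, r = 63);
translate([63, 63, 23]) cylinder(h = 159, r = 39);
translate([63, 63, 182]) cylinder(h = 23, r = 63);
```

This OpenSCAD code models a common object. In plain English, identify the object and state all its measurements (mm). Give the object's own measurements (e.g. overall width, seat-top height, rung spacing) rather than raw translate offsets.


A spool: two coaxial disc flanges of radius 63 mm and thickness 23 mm, joined by a core cylinder of radius 39 mm and height 159 mm. The lower flange rests on z = 0 and the three cylinders share a vertical axis.


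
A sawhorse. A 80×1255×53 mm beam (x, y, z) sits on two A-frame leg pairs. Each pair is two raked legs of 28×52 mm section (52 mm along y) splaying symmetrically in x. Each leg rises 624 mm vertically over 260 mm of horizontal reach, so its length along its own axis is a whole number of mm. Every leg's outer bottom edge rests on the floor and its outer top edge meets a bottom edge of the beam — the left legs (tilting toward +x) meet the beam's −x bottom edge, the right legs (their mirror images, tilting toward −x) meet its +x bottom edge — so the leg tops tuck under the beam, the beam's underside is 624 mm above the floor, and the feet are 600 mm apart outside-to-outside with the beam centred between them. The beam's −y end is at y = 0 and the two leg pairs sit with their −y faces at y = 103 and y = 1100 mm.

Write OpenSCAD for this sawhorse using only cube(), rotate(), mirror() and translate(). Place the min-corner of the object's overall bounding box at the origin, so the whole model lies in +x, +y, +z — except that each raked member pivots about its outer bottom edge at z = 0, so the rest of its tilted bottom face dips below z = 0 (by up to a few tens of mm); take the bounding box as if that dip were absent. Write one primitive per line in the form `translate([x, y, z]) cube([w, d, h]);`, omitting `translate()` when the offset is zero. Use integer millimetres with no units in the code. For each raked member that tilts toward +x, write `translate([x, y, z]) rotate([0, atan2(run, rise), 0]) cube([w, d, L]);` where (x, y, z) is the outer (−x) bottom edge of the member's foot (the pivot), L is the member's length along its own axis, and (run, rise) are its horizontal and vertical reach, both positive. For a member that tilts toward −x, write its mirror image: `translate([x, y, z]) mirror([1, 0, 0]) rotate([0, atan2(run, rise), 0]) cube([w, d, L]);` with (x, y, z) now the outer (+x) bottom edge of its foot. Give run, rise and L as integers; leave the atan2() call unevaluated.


// leg length = √(260² + 624²) = 676
// right-leg outer foot x = 2·260 + 80 = 600
// beam min-corner = (260, 0, 624)
translate([260, 0, 624]) cube([80, 1255, 53]);
translate([0, 103, 0]) rotate([0, atan2(260, 624), 0]) cube([28, 52, 676]);
translate([600, 103, 0]) mirror([1, 0, 0]) rotate([0, atan2(260, 624), 0]) cube([28, 52, 676]);
translate([0, 1100, 0]) rotate([0, atan2(260, 624), 0]) cube([28, 52, 676]);
translate([600, 1100, 0]) mirror([1, 0, 0]) rotate([0, atan2(260, 624), 0]) cube([28, 52, 676]);


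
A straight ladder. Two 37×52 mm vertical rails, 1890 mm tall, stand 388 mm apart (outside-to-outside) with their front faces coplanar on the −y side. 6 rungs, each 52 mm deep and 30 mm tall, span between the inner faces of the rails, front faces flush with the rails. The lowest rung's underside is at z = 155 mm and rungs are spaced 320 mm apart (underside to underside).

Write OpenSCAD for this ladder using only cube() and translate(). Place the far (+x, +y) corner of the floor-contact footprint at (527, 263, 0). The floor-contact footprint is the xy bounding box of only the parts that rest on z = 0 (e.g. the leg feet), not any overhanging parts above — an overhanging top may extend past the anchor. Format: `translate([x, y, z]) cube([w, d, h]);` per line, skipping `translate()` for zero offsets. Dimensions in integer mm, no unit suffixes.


// rung span = 388 - 2*37 = 314
// rung[k] z = 155 + k*320
translate([139, 211, 0]) cube([37, 52, 1890]);
translate([490, 211, 0]) cube([37, 52, 1890]);
translate([176, 211, 155]) cube([314, 52, 30]);
translate([176, 211, 475]) cube([314, 52, 30]);
translate([176, 211, 795]) cube([314, 52, 30]);
translate([176, 211, 1115]) cube([314, 52, 30]);
translate([176, 211, 1435]) cube([314, 52, 30]);
translate([176, 211, 1755]) cube([314, 52, 30]);


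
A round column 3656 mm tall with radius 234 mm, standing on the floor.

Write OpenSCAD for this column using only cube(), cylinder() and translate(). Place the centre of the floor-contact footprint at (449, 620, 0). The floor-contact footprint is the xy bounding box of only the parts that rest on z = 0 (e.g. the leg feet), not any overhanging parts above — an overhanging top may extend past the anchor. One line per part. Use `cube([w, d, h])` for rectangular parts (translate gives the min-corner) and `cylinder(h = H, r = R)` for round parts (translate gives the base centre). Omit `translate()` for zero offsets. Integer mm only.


translate([449, 620, 0]) cylinder(h = 3656, r = 234);


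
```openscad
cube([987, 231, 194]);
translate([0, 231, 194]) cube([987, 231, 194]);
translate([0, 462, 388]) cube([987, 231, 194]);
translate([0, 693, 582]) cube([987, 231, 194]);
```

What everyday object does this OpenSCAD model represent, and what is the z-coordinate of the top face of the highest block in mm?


A staircase. The total rise is 776 mm.

4 identical blocks, each offset up and back from the previous — a staircase. Each step is 194 mm tall and there are 4 of them, so the total rise is 4 × 194 = 776 mm.


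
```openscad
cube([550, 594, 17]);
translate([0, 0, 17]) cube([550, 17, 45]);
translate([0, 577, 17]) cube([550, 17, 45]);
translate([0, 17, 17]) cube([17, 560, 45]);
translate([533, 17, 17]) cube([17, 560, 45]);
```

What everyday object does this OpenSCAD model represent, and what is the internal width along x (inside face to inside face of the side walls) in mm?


An open box. The internal width is 516 mm.

A 550×594 base slab with four walls standing on it — an open box. The base is 550 mm wide and the walls are 17 mm thick, so the internal width is 550 − 2 × 17 = 516 mm.


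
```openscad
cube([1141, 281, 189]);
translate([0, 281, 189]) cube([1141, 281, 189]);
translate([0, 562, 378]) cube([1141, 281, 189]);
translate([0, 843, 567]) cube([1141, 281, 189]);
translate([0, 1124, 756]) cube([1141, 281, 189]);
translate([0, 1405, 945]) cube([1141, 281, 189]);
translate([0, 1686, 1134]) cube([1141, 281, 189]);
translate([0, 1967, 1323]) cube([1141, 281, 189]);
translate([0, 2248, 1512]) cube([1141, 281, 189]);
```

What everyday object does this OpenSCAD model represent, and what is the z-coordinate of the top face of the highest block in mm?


A staircase. The total rise is 1701 mm.

9 identical blocks, each offset up and back from the previous — a staircase. Each step is 189 mm tall and there are 9 of them, so the total rise is 9 × 189 = 1701 mm.


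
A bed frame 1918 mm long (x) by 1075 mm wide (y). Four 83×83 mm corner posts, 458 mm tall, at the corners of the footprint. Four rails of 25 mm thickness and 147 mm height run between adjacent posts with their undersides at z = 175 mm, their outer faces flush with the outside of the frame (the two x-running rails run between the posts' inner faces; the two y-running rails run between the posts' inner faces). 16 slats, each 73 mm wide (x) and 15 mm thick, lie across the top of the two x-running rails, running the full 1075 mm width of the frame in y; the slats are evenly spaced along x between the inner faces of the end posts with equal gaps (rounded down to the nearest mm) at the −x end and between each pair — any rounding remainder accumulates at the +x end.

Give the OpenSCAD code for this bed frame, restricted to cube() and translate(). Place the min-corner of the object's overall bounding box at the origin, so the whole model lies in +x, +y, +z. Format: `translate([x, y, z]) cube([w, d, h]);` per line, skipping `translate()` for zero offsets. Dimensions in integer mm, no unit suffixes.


// slat z = rail_z + rail_h = 175 + 147 = 322
// slat gap = ⌊(1752 − 16·73) / 17⌋ = 34
cube([83, 83, 458]);
translate([0, 992, 0]) cube([83, 83, 458]);
translate([1835, 0, 0]) cube([83, 83, 458]);
translate([1835, 992, 0]) cube([83, 83, 458]);
translate([83, 0, 175]) cube([1752, 25, 147]);
translate([83, 1050, 175]) cube([1752, 25, 147]);
translate([0, 83, 175]) cube([25, 909, 147]);
translate([1893, 83, 175]) cube([25, 909, 147]);
translate([117, 0, 322]) cube([73, 1075, 15]);
translate([224, 0, 322]) cube([73, 1075, 15]);
translate([331, 0, 322]) cube([73, 1075, 15]);
translate([438, 0, 322]) cube([73, 1075, 15]);
translate([545, 0, 322]) cube([73, 1075, 15]);
translate([652, 0, 322]) cube([73, 1075, 15]);
translate([759, 0, 322]) cube([73, 1075, 15]);
translate([866, 0, 322]) cube([73, 1075, 15]);
translate([973, 0, 322]) cube([73, 1075, 15]);
translate([1080, 0, 322]) cube([73, 1075, 15]);
translate([1187, 0, 322]) cube([73, 1075, 15]);
translate([1294, 0, 322]) cube([73, 1075, 15]);
translate([1401, 0, 322]) cube([73, 1075, 15]);
translate([1508, 0, 322]) cube([73, 1075, 15]);
translate([1615, 0, 322]) cube([73, 1075, 15]);
translate([1722, 0, 322]) cube([73, 1075, 15]);


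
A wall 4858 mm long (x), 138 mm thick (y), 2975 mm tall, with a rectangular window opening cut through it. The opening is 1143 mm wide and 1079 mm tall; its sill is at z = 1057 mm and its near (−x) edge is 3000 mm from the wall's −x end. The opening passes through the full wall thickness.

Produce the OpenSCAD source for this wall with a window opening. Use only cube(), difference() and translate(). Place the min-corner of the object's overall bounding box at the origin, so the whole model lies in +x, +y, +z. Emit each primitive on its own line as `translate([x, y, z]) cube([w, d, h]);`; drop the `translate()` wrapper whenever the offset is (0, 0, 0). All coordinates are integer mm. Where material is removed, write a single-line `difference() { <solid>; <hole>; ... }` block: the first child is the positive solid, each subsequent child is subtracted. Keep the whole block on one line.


difference() { cube([4858, 138, 2975]); translate([3000, 0, 1057]) cube([1143, 138, 1079]); }


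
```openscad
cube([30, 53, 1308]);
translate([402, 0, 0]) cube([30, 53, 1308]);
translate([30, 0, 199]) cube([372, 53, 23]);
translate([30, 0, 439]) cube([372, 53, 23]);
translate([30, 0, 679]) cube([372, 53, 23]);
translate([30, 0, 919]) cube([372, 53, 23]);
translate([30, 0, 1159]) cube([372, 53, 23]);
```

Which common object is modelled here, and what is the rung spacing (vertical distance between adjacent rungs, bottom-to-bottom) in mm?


A ladder. The rung spacing is 240 mm.

Two tall 30×53 posts with 5 short bars between them — a ladder. Adjacent rungs sit at z = 199 and z = 439, so the spacing is 439 − 199 = 240 mm.


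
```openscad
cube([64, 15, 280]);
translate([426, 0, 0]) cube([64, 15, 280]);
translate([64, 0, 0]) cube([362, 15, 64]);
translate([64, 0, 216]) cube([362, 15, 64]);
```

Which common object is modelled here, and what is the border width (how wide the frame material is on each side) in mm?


A picture frame. The border width is 64 mm.

Four thin pieces enclosing a rectangular opening — a picture frame. The two full-height stiles are 280 mm tall; the top rail sits at z = 216 and is 64 mm tall, so the border above the opening is 280 − 216 = 64 mm, matching the stile x-width.


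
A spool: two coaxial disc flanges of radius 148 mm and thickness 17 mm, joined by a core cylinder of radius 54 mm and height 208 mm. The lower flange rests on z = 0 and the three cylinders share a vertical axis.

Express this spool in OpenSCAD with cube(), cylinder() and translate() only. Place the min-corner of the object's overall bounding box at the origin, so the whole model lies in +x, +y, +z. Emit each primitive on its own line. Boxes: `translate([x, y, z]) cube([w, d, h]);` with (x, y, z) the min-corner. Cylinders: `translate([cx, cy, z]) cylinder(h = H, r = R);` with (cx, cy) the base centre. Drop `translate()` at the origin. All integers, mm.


translate([148, 148, 0]) cylinder(h = 17, r = 148);
translate([148, 148, 17]) cylinder(h = 208, r = 54);
translate([148, 148, 225]) cylinder(h = 17, r = 148);


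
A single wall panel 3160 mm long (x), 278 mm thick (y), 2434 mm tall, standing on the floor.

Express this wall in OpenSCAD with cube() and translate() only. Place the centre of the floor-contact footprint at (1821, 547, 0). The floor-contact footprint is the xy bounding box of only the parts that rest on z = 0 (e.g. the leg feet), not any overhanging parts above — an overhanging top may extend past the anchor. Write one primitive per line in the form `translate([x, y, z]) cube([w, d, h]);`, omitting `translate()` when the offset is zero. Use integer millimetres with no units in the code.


translate([241, 408, 0]) cube([3160, 278, 2434]);


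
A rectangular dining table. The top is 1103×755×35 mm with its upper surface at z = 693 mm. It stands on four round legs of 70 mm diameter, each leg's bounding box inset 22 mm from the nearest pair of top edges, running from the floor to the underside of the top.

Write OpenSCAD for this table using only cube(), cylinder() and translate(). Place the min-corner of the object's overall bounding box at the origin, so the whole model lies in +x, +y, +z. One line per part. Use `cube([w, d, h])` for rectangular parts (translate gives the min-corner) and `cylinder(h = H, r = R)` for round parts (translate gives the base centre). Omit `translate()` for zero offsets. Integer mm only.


translate([0, 0, 658]) cube([1103, 755, 35]);
translate([57, 57, 0]) cylinder(h = 658, r = 35);
translate([1046, 57, 0]) cylinder(h = 658, r = 35);
translate([57, 698, 0]) cylinder(h = 658, r = 35);
translate([1046, 698, 0]) cylinder(h = 658, r = 35);


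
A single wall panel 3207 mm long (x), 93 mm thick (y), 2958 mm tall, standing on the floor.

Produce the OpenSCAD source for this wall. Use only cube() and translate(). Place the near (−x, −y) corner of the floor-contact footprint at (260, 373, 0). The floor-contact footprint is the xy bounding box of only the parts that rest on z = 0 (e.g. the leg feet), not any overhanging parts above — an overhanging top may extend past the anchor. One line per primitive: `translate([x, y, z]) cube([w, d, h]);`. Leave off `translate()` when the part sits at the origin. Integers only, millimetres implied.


translate([260, 373, 0]) cube([3207, 93, 2958]);


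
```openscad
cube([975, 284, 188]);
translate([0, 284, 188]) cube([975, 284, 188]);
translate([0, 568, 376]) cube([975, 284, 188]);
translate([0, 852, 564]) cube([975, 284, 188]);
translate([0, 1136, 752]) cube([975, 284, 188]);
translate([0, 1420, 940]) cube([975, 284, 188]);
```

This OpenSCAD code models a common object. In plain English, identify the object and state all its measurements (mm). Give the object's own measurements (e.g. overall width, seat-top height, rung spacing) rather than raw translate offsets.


A straight staircase of 6 solid steps. Each step is 975 mm wide (x), 284 mm deep (y, the going) and 188 mm tall (the rise). The first step rests on the floor; each subsequent step sits one going further in +y and one rise higher in +z, directly behind and above the previous step with no overlap.


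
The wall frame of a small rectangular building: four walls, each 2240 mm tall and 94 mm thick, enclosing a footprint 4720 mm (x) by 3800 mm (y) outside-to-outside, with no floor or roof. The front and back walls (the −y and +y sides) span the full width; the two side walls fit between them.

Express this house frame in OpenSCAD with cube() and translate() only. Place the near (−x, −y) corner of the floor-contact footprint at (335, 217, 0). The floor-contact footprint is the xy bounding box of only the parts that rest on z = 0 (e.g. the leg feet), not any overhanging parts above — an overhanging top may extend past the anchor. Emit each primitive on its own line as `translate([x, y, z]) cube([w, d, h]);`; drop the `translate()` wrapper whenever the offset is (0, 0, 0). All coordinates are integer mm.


translate([335, 217, 0]) cube([4720, 94, 2240]);
translate([335, 3923, 0]) cube([4720, 94, 2240]);
translate([335, 311, 0]) cube([94, 3612, 2240]);
translate([4961, 311, 0]) cube([94, 3612, 2240]);


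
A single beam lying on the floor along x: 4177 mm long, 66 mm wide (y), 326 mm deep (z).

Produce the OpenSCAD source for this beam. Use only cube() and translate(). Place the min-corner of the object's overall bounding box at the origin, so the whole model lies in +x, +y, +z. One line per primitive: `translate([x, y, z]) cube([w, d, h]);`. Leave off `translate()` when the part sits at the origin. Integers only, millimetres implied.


cube([4177, 66, 326]);


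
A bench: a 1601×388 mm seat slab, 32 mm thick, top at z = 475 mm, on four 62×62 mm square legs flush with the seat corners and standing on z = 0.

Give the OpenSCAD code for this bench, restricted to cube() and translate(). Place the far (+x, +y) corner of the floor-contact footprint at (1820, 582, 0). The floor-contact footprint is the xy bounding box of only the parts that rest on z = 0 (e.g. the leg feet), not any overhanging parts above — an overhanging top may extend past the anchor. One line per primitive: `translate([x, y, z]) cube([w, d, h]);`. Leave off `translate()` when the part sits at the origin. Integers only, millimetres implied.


translate([219, 194, 443]) cube([1601, 388, 32]);
translate([219, 194, 0]) cube([62, 62, 443]);
translate([219, 520, 0]) cube([62, 62, 443]);
translate([1758, 194, 0]) cube([62, 62, 443]);
translate([1758, 520, 0]) cube([62, 62, 443]);


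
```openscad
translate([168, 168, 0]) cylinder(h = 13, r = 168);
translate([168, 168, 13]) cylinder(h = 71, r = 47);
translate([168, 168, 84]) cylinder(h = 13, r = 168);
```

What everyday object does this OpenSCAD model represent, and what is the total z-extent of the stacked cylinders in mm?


A spool. The overall height is 97 mm.

Three coaxial cylinders, large–small–large — a spool. Two 13 mm flanges and a 71 mm core give 13 + 71 + 13 = 97 mm.


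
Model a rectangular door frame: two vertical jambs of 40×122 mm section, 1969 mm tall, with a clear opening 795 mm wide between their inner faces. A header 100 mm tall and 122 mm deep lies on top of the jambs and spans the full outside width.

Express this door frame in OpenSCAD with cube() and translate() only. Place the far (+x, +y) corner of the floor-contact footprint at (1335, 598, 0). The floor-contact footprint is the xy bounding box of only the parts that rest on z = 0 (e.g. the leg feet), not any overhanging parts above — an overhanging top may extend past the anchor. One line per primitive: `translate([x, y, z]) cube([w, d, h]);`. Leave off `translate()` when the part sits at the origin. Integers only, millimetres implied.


translate([460, 476, 0]) cube([40, 122, 1969]);
translate([1295, 476, 0]) cube([40, 122, 1969]);
translate([460, 476, 1969]) cube([875, 122, 100]);


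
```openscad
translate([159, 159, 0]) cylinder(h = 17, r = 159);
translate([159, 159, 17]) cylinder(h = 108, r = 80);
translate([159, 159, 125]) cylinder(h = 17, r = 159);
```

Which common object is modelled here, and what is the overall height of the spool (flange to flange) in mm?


A spool. The overall height is 142 mm.

Three coaxial cylinders, large–small–large — a spool. Two 17 mm flanges and a 108 mm core give 17 + 108 + 17 = 142 mm.


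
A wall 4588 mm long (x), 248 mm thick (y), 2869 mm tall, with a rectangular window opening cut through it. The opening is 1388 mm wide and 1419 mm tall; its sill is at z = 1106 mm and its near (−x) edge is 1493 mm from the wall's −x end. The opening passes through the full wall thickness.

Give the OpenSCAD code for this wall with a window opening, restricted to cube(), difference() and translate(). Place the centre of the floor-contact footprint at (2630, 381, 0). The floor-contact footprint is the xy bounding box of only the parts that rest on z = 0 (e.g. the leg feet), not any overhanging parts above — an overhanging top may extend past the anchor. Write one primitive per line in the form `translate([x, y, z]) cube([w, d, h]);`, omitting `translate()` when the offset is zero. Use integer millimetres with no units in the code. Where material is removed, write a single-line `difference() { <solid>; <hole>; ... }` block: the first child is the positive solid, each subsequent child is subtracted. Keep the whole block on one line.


difference() { translate([336, 257, 0]) cube([4588, 248, 2869]); translate([1829, 257, 1106]) cube([1388, 248, 1419]); }


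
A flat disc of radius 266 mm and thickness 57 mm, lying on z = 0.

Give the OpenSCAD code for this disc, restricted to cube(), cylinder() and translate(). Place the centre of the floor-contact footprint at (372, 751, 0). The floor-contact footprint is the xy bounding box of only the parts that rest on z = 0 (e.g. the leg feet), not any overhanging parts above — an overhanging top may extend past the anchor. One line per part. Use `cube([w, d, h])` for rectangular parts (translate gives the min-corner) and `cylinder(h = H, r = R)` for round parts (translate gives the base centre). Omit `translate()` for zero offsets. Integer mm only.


translate([372, 751, 0]) cylinder(h = 57, r = 266);


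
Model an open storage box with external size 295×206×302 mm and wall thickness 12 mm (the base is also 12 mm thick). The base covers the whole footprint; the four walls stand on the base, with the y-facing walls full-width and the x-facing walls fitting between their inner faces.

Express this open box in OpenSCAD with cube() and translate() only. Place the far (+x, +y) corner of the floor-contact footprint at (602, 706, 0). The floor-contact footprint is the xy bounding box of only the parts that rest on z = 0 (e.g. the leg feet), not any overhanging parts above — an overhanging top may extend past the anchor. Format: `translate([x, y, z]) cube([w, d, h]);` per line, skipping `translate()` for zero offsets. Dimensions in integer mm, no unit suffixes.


translate([307, 500, 0]) cube([295, 206, 12]);
translate([307, 500, 12]) cube([295, 12, 290]);
translate([307, 694, 12]) cube([295, 12, 290]);
translate([307, 512, 12]) cube([12, 182, 290]);
translate([590, 512, 12]) cube([12, 182, 290]);


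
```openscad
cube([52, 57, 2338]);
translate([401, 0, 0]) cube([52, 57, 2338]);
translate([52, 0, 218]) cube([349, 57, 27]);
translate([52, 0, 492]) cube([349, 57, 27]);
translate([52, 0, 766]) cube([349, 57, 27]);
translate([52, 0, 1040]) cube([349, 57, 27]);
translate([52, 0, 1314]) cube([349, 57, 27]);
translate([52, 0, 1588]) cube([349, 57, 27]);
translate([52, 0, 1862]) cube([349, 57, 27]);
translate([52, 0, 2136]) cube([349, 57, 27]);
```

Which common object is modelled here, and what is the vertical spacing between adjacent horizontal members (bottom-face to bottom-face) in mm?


A ladder. The rung spacing is 274 mm.

Two tall 52×57 posts with 8 short bars between them — a ladder. Adjacent rungs sit at z = 218 and z = 492, so the spacing is 492 − 218 = 274 mm.


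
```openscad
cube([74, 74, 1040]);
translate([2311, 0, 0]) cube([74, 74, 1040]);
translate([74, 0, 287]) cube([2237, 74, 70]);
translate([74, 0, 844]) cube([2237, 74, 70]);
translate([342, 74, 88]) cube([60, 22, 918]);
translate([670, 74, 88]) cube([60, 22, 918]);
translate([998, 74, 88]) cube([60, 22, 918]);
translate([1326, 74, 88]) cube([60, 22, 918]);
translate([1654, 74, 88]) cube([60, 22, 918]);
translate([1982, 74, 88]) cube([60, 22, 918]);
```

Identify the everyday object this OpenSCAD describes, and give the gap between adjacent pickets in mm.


A fence section. The picket gap is 268 mm.

Two posts, two rails, 6 pickets — a fence section. Span 2237 mm holds 6 pickets of 60 mm with 7 equal gaps: ⌊(2237 − 6·60) / 7⌋ = 268 mm.


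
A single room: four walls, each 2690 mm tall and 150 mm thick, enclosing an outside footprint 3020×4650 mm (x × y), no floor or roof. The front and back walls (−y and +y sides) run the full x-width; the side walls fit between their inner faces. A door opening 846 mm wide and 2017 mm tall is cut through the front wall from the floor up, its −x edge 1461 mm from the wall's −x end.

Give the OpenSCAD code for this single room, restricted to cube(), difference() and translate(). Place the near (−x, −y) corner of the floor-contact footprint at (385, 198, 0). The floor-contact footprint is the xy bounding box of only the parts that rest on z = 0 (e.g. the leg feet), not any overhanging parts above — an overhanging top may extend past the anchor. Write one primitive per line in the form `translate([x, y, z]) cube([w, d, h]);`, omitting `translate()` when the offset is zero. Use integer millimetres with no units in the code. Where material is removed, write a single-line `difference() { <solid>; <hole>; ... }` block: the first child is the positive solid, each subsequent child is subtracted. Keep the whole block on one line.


difference() { translate([385, 198, 0]) cube([3020, 150, 2690]); translate([1846, 198, 0]) cube([846, 150, 2017]); }
translate([385, 4698, 0]) cube([3020, 150, 2690]);
translate([385, 348, 0]) cube([150, 4350, 2690]);
translate([3255, 348, 0]) cube([150, 4350, 2690]);


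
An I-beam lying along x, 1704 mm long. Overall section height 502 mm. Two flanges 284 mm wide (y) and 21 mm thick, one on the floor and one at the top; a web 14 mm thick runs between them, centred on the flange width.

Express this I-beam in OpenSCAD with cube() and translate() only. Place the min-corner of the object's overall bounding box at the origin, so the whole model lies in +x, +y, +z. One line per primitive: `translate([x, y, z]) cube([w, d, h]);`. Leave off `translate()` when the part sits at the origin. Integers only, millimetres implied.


cube([1704, 284, 21]);
translate([0, 135, 21]) cube([1704, 14, 460]);
translate([0, 0, 481]) cube([1704, 284, 21]);


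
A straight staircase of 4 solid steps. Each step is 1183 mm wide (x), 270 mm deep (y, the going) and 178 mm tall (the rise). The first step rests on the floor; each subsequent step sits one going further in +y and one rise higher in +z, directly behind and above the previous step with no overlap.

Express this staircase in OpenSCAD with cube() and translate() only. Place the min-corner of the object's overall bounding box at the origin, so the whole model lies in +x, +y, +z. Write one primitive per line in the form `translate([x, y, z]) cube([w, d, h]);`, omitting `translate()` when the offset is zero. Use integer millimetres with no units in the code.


cube([1183, 270, 178]);
translate([0, 270, 178]) cube([1183, 270, 178]);
translate([0, 540, 356]) cube([1183, 270, 178]);
translate([0, 810, 534]) cube([1183, 270, 178]);


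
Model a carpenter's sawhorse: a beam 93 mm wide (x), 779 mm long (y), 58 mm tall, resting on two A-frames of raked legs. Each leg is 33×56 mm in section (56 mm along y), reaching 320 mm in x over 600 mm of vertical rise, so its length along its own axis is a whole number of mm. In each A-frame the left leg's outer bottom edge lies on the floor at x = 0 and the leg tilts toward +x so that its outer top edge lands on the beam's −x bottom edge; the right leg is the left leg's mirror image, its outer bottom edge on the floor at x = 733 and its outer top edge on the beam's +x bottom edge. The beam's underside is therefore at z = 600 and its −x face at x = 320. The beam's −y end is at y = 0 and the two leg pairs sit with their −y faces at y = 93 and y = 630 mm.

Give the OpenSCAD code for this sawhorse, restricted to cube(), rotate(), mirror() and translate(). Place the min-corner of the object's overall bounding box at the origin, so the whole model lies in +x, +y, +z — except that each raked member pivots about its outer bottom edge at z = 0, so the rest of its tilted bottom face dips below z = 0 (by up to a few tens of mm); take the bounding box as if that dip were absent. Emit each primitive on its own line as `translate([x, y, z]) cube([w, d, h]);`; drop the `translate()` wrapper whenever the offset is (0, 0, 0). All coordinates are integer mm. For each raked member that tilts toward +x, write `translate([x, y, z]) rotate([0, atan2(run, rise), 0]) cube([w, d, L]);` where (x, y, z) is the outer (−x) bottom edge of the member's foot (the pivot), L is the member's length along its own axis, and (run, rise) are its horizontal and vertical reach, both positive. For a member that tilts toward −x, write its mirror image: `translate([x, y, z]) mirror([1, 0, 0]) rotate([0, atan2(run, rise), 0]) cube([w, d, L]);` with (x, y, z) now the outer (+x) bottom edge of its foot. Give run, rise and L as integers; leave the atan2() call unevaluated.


translate([320, 0, 600]) cube([93, 779, 58]);
translate([0, 93, 0]) rotate([0, atan2(320, 600), 0]) cube([33, 56, 680]);
translate([733, 93, 0]) mirror([1, 0, 0]) rotate([0, atan2(320, 600), 0]) cube([33, 56, 680]);
translate([0, 630, 0]) rotate([0, atan2(320, 600), 0]) cube([33, 56, 680]);
translate([733, 630, 0]) mirror([1, 0, 0]) rotate([0, atan2(320, 600), 0]) cube([33, 56, 680]);
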